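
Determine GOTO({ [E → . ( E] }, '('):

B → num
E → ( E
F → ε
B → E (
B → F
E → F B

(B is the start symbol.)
{ [E → ( . E], [E → . ( E], [E → . F B], [F → .] }

GOTO(I, '(') = CLOSURE({ [A → αX.β] : [A → α.Xβ] ∈ I, X = '(' })

Items with dot before '(', with the dot advanced:
  [E → . ( E] → [E → ( . E]
Closure of the advanced items:
  [E → ( . E] has the dot before E: add [E → . ( E], [E → . F B]
  [E → . F B] has the dot before F: add [F → .]

GOTO = { [E → ( . E], [E → . ( E], [E → . F B], [F → .] }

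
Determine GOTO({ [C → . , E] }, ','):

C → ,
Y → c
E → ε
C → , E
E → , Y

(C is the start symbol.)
{ [C → , . E], [E → . , Y], [E → .] }

GOTO(I, ',') = CLOSURE({ [A → αX.β] : [A → α.Xβ] ∈ I, X = ',' })

Items with dot before ',', with the dot advanced:
  [C → . , E] → [C → , . E]
Closure of the advanced items:
  [C → , . E] has the dot before E: add [E → .], [E → . , Y]

GOTO = { [C → , . E], [E → . , Y], [E → .] }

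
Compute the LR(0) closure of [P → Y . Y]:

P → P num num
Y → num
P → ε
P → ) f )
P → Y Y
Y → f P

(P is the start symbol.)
{ [P → Y . Y], [Y → . f P], [Y → . num] }

To compute CLOSURE, for each item [A → α.Bβ] where B is a non-terminal, add [B → .γ] for all productions B → γ; repeat for the newly added items until nothing changes.

Start with: [P → Y . Y]
  [P → Y . Y] has the dot before Y: add [Y → . num], [Y → . f P]
No further items can be added.

CLOSURE = { [P → Y . Y], [Y → . f P], [Y → . num] }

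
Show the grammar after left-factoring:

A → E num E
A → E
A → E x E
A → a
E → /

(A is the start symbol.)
Left-factoring transforms A → αβ₁ | αβ₂ into A → αA' and A' → β₁ | β₂
(α is the longest common prefix among the alternatives). Repeat until
no nonterminal has two alternatives with a common prefix.

Round 1: A has alternatives sharing prefix 'E'. Introduce A': A → E A'
  Add: A' → num E
  Add: A' → ε
  Add: A' → x E

No remaining common prefixes — done.

Resulting grammar:
A → E A'
A' → num E
A' → ε
A' → x E
A → a
E → /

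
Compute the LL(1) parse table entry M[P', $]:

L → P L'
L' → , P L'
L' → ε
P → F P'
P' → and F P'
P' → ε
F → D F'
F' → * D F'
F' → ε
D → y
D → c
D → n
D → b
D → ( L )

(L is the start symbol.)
To find M[P', $], we find productions for P' where $ is in the predict set (PREDICT(N → α) = (FIRST(α) \ {ε}) ∪ (FOLLOW(N) if α ⇒* ε)).

Relevant sets:
  FOLLOW(P') = { $, ')', ',' }

P' → and F P': PREDICT = { 'and' }
P' → ε: PREDICT = { $, ')', ',' }
  $ is in predict set, so this production goes in M[P', $]

M[P', $] = P' → ε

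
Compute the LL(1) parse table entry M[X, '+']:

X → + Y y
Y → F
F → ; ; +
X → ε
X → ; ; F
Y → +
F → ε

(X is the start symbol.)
X → + Y y

To find M[X, '+'], we find productions for X where '+' is in the predict set (PREDICT(N → α) = (FIRST(α) \ {ε}) ∪ (FOLLOW(N) if α ⇒* ε)).

Relevant sets:
  FOLLOW(X) = { $ }

X → + Y y: PREDICT = { '+' }
  '+' is in predict set, so this production goes in M[X, '+']
X → ε: PREDICT = { $ }
X → ; ; F: PREDICT = { ';' }

M[X, '+'] = X → + Y y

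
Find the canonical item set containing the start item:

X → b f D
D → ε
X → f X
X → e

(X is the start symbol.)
{ [X → . b f D], [X → . e], [X → . f X], [X' → . X] }

First, augment the grammar with X' → X
I₀ = CLOSURE({ [X' → . X] }):
  [X' → . X] has the dot before X: add [X → . b f D], [X → . f X], [X → . e]
No further items can be added.

I₀ = { [X → . b f D], [X → . e], [X → . f X], [X' → . X] }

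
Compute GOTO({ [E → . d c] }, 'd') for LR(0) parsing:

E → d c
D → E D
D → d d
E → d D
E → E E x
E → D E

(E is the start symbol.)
GOTO(I, 'd') = CLOSURE({ [A → αX.β] : [A → α.Xβ] ∈ I, X = 'd' })

Items with dot before 'd', with the dot advanced:
  [E → . d c] → [E → d . c]
Closure adds nothing (no advanced item has the dot before a non-terminal).

GOTO = { [E → d . c] }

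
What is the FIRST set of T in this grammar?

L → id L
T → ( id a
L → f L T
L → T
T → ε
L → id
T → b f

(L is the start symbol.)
From T → ( id a:
  - '(' is a terminal: add '(' and stop
From T → ε:
  - ε-production, so ε ∈ FIRST(T)
From T → b f:
  - b is a terminal: add 'b' and stop

Collecting: FIRST(T) = { '(', 'b', ε }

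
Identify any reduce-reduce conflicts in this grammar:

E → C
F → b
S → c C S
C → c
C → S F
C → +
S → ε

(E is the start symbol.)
Augment with E' → E and build the canonical LR(0) collection (I0 = CLOSURE({[E' → . E]}), then GOTO on every symbol after a dot until no new states appear). It has 11 states:
  I0: { [C → . +], [C → . S F], [C → . c], [E → . C], [E' → . E], [S → . c C S], [S → .] }  — shift, reduce
  I1: { [C → + .] }  — reduce
  I2: { [E → C .] }  — reduce
  I3: { [E' → E .] }  — accept
  I4: { [C → S . F], [F → . b] }  — shift
  I5: { [C → . +], [C → . S F], [C → . c], [C → c .], [S → . c C S], [S → .], [S → c . C S] }  — shift, 2 reduces
  I6: { [S → . c C S], [S → .], [S → c C . S] }  — shift, reduce
  I7: { [S → c C S .] }  — reduce
  I8: { [C → . +], [C → . S F], [C → . c], [S → . c C S], [S → .], [S → c . C S] }  — shift, reduce
  I9: { [C → S F .] }  — reduce
  I10: { [F → b .] }  — reduce

I5 contains complete items [C → c .], [S → .] — reduce-reduce conflict.

Answer: Yes — I5: [C → c .] vs [S → .]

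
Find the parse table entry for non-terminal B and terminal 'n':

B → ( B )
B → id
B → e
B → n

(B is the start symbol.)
B → n

To find M[B, 'n'], we find productions for B where 'n' is in the predict set (PREDICT(N → α) = (FIRST(α) \ {ε}) ∪ (FOLLOW(N) if α ⇒* ε)).

B → ( B ): PREDICT = { '(' }
B → id: PREDICT = { 'id' }
B → e: PREDICT = { 'e' }
B → n: PREDICT = { 'n' }
  'n' is in predict set, so this production goes in M[B, 'n']

M[B, 'n'] = B → n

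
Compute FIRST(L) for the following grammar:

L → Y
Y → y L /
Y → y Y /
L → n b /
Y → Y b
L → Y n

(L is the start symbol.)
FIRST sets of the other non-terminals involved (by the same procedure, iterated to a fixed point):
  FIRST(Y) = { 'y' }

From L → Y:
  - Y is a non-terminal: add FIRST(Y) \ {ε} = { 'y' }
    Y is not nullable, so stop
From L → n b /:
  - n is a terminal: add 'n' and stop
From L → Y n:
  - Y is a non-terminal: add FIRST(Y) \ {ε} = { 'y' }
    Y is not nullable, so stop

Collecting: FIRST(L) = { 'n', 'y' }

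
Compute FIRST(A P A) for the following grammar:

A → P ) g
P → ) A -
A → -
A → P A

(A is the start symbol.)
FIRST sets of the non-terminals involved (from the grammar, by fixed-point iteration):
  FIRST(A) = { ')', '-' }

To compute FIRST(A P A), process the symbols left to right:
Symbol A is a non-terminal. Add FIRST(A) \ {ε} = { ')', '-' }
A is not nullable (ε ∉ FIRST(A)), so stop here.
FIRST(A P A) = { ')', '-' }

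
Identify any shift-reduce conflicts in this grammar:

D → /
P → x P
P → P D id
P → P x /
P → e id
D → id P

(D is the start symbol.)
A shift-reduce conflict occurs when an LR(0) state has both:
  - a complete (reduce) item [A → α .] (dot at the end), and
  - a shift item [B → β . c γ] (dot before a terminal).

Augment with D' → D and build the canonical LR(0) collection (I0 = CLOSURE({[D' → . D]}), then GOTO on every symbol after a dot until no new states appear). It has 13 states:
  I0: { [D → . /], [D → . id P], [D' → . D] }  — shift
  I1: { [D → / .] }  — reduce
  I2: { [D' → D .] }  — accept
  I3: { [D → id . P], [P → . P D id], [P → . P x /], [P → . e id], [P → . x P] }  — shift
  I4: { [D → . /], [D → . id P], [D → id P .], [P → P . D id], [P → P . x /] }  — shift, reduce
  I5: { [P → e . id] }  — shift
  I6: { [P → . P D id], [P → . P x /], [P → . e id], [P → . x P], [P → x . P] }  — shift
  I7: { [D → . /], [D → . id P], [P → P . D id], [P → P . x /], [P → x P .] }  — shift, reduce
  I8: { [P → P D . id] }  — shift
  I9: { [P → P x . /] }  — shift
  I10: { [P → P x / .] }  — reduce
  I11: { [P → P D id .] }  — reduce
  I12: { [P → e id .] }  — reduce

I4 contains reduce item [D → id P .] and shift items [D → . /], [D → . id P], [P → P . x /] — shift-reduce conflict.
I7 contains reduce item [P → x P .] and shift items [D → . /], [D → . id P], [P → P . x /] — shift-reduce conflict.

Answer: Yes — I4: [D → id P .] vs [D → . /]; I7: [P → x P .] vs [D → . /]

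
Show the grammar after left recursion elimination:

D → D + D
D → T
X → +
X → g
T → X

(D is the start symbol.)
D is directly left-recursive. The standard transformation for
  A → A α₁ | ... | A α_m | β₁ | ... | β_n
is
  A  → β₁ A' | ... | β_n A'
  A' → α₁ A' | ... | α_m A' | ε

D → T becomes D → T D'
D → D + D becomes D' → + D D'
Add D' → ε

Productions for other non-terminals are unchanged:
  X → +
  X → g
  T → X

Resulting grammar:
D → T D'
D' → + D D'
D' → ε
X → +
X → g
T → X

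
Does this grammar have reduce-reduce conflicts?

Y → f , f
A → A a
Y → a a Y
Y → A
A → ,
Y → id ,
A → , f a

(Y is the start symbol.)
A reduce-reduce conflict occurs when an LR(0) state has two complete items [A → α .] and [B → β .] — both call for a reduction, and with no lookahead the parser cannot choose between them.

Augment with Y' → Y and build the canonical LR(0) collection (I0 = CLOSURE({[Y' → . Y]}), then GOTO on every symbol after a dot until no new states appear). It has 15 states:
  I0: { [A → . , f a], [A → . ,], [A → . A a], [Y → . A], [Y → . a a Y], [Y → . f , f], [Y → . id ,], [Y' → . Y] }  — shift
  I1: { [A → , . f a], [A → , .] }  — shift, reduce
  I2: { [A → A . a], [Y → A .] }  — shift, reduce
  I3: { [Y' → Y .] }  — accept
  I4: { [Y → a . a Y] }  — shift
  I5: { [Y → f . , f] }  — shift
  I6: { [Y → id . ,] }  — shift
  I7: { [Y → id , .] }  — reduce
  I8: { [Y → f , . f] }  — shift
  I9: { [Y → f , f .] }  — reduce
  I10: { [A → . , f a], [A → . ,], [A → . A a], [Y → . A], [Y → . a a Y], [Y → . f , f], [Y → . id ,], [Y → a a . Y] }  — shift
  I11: { [Y → a a Y .] }  — reduce
  I12: { [A → A a .] }  — reduce
  I13: { [A → , f . a] }  — shift
  I14: { [A → , f a .] }  — reduce

No state contains more than one complete item.

Answer: No reduce-reduce conflicts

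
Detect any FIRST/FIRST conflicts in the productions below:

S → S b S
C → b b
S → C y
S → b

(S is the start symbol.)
A FIRST/FIRST conflict occurs when two productions N → α and N → β for the same non-terminal have FIRST(α) ∩ FIRST(β) ≠ ∅ (with ε ∈ FIRST of a nullable right-hand side, so two nullable alternatives also conflict).

FIRST sets of the non-terminals at (or reachable through a nullable prefix from) the front of some alternative:
  FIRST(S) = { 'b' }
  FIRST(C) = { 'b' }

Productions for S:
  S → S b S: FIRST = { 'b' }
  S → C y: FIRST = { 'b' }
  S → b: FIRST = { 'b' }
C has only one production, so no FIRST/FIRST conflict is possible there.

Conflict for S: S → S b S and S → C y
  Overlap: { 'b' }
Conflict for S: S → S b S and S → b
  Overlap: { 'b' }
Conflict for S: S → C y and S → b
  Overlap: { 'b' }

Answer: Yes. S → S b S / S → C y on { 'b' }; S → S b S / S → b on { 'b' }; S → C y / S → b on { 'b' }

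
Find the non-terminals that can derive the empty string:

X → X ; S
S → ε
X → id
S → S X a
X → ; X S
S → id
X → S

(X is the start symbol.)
ε-productions: S → ε
So S is immediately nullable.
X → S: every symbol on the right is nullable, so X is nullable too.
Every non-terminal is now nullable.
Nullable = { 'S', 'X' }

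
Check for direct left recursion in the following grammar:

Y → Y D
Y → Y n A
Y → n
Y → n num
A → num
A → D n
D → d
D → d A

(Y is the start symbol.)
Direct left recursion occurs when N → N α for some non-terminal N (the right-hand side begins with the left-hand side itself).

Y → Y D: LEFT RECURSIVE (starts with Y)
Y → Y n A: LEFT RECURSIVE (starts with Y)
Y → n: starts with n
Y → n num: starts with n
A → num: starts with num
A → D n: starts with D
D → d: starts with d
D → d A: starts with d

The grammar has direct left recursion on: Y.

Answer: Yes, Y is left-recursive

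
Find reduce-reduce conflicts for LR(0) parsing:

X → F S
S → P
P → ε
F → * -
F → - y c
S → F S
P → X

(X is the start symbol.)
Yes — I9: [S → F S .] vs [X → F S .]

Augment with X' → X and build the canonical LR(0) collection (I0 = CLOSURE({[X' → . X]}), then GOTO on every symbol after a dot until no new states appear). It has 13 states:
  I0: { [F → . * -], [F → . - y c], [X → . F S], [X' → . X] }  — shift
  I1: { [F → * . -] }  — shift
  I2: { [F → - . y c] }  — shift
  I3: { [F → . * -], [F → . - y c], [P → . X], [P → .], [S → . F S], [S → . P], [X → . F S], [X → F . S] }  — shift, reduce
  I4: { [X' → X .] }  — accept
  I5: { [F → . * -], [F → . - y c], [P → . X], [P → .], [S → . F S], [S → . P], [S → F . S], [X → . F S], [X → F . S] }  — shift, reduce
  I6: { [S → P .] }  — reduce
  I7: { [X → F S .] }  — reduce
  I8: { [P → X .] }  — reduce
  I9: { [S → F S .], [X → F S .] }  — 2 reduces
  I10: { [F → - y . c] }  — shift
  I11: { [F → - y c .] }  — reduce
  I12: { [F → * - .] }  — reduce

I9 contains complete items [S → F S .], [X → F S .] — reduce-reduce conflict.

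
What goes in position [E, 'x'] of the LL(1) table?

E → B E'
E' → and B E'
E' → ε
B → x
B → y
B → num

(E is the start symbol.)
E → B E'

To find M[E, 'x'], we find productions for E where 'x' is in the predict set (PREDICT(N → α) = (FIRST(α) \ {ε}) ∪ (FOLLOW(N) if α ⇒* ε)).

Relevant sets:
  FIRST(B) = { 'num', 'x', 'y' }

E → B E': PREDICT = { 'num', 'x', 'y' }
  'x' is in predict set, so this production goes in M[E, 'x']

M[E, 'x'] = E → B E'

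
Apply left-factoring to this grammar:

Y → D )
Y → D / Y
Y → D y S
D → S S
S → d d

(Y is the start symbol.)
Y → D Y'
Y' → )
Y' → / Y
Y' → y S
D → S S
S → d d

Left-factoring transforms A → αβ₁ | αβ₂ into A → αA' and A' → β₁ | β₂
(α is the longest common prefix among the alternatives). Repeat until
no nonterminal has two alternatives with a common prefix.

Round 1: Y has alternatives sharing prefix 'D'. Introduce Y': Y → D Y'
  Add: Y' → )
  Add: Y' → / Y
  Add: Y' → y S

No remaining common prefixes — done.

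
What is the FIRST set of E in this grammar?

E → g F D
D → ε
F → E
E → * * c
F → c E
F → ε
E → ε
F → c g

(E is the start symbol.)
From E → g F D:
  - g is a terminal: add 'g' and stop
From E → * * c:
  - '*' is a terminal: add '*' and stop
From E → ε:
  - ε-production, so ε ∈ FIRST(E)

Collecting: FIRST(E) = { '*', 'g', ε }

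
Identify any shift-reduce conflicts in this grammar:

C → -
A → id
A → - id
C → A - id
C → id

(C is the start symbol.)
Yes — I1: [C → - .] vs [A → - . id]

A shift-reduce conflict occurs when an LR(0) state has both:
  - a complete (reduce) item [A → α .] (dot at the end), and
  - a shift item [B → β . c γ] (dot before a terminal).

Augment with C' → C and build the canonical LR(0) collection (I0 = CLOSURE({[C' → . C]}), then GOTO on every symbol after a dot until no new states appear). It has 8 states:
  I0: { [A → . - id], [A → . id], [C → . -], [C → . A - id], [C → . id], [C' → . C] }  — shift
  I1: { [A → - . id], [C → - .] }  — shift, reduce
  I2: { [C → A . - id] }  — shift
  I3: { [C' → C .] }  — accept
  I4: { [A → id .], [C → id .] }  — 2 reduces
  I5: { [C → A - . id] }  — shift
  I6: { [C → A - id .] }  — reduce
  I7: { [A → - id .] }  — reduce

I1 contains reduce item [C → - .] and shift item [A → - . id] — shift-reduce conflict.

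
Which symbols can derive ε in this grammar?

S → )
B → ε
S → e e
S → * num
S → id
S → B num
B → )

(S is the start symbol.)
A non-terminal is nullable if it can derive ε (the empty string): either it has an ε-production, or it has a production whose right-hand side consists entirely of nullable non-terminals.

ε-productions: B → ε
So B is immediately nullable.
No further non-terminal can be added: every production for the remaining non-terminals contains a terminal or a non-nullable non-terminal.
Nullable = { 'B' }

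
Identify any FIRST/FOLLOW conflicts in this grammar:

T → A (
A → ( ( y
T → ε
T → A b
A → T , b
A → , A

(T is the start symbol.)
Yes. T → A '(' with FOLLOW(T) on { ',' }; T → A b with FOLLOW(T) on { ',' }

Nullable non-terminals: T.
FIRST sets used below: FIRST(A) = { '(', ',' }

T: nullable alternative(s) T → ε; FOLLOW(T) = { $, ',' }
  T → A (: FIRST \ {ε} = { '(', ',' } — overlaps FOLLOW(T) on { ',' }: CONFLICT
  T → ε: FIRST \ {ε} = { } — this is the only nullable alternative, skip
  T → A b: FIRST \ {ε} = { '(', ',' } — overlaps FOLLOW(T) on { ',' }: CONFLICT

A has no nullable alternative, so no FIRST/FOLLOW check is needed there.

So the grammar has 2 FIRST/FOLLOW conflicts (marked CONFLICT above).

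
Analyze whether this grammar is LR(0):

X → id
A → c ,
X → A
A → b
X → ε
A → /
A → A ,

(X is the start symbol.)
No. Shift-reduce conflict between [X → .] and [A → . /]

Augment with X' → X and build the canonical LR(0) collection (I0 = CLOSURE({[X' → . X]}), then GOTO on every symbol after a dot until no new states appear). It has 9 states:
  I0: { [A → . /], [A → . A ,], [A → . b], [A → . c ,], [X → . A], [X → . id], [X → .], [X' → . X] }  — shift, reduce
  I1: { [A → / .] }  — reduce
  I2: { [A → A . ,], [X → A .] }  — shift, reduce
  I3: { [X' → X .] }  — accept
  I4: { [A → b .] }  — reduce
  I5: { [A → c . ,] }  — shift
  I6: { [X → id .] }  — reduce
  I7: { [A → c , .] }  — reduce
  I8: { [A → A , .] }  — reduce

Conflict in state I0:
  Shift-reduce conflict between [X → .] and [A → . /]
So the grammar is NOT LR(0).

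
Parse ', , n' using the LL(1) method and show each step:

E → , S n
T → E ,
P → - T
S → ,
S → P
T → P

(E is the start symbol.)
LL(1) parsing maintains a stack (initially the start symbol over $) and the input. At each step: if the stack top is a terminal, match it against the current input token; if it is a non-terminal N, replace it with the RHS of M[N, lookahead] (the unique production whose predict set contains the lookahead).

Stack is shown with the top on the left.

Stack    Input    Action
------------------------
E $      , , n $  output E → , S n
, S n $  , , n $  match ','
S n $    , n $    output S → ,
, n $    , n $    match ','
n $      n $      match 'n'
$        $        accept

The string is accepted.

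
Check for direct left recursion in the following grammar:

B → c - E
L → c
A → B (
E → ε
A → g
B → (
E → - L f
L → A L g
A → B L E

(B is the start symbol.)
Direct left recursion occurs when N → N α for some non-terminal N (the right-hand side begins with the left-hand side itself).

B → c - E: starts with c
L → c: starts with c
A → B (: starts with B
E → ε: starts with ε
A → g: starts with g
B → (: starts with '('
E → - L f: starts with '-'
L → A L g: starts with A
A → B L E: starts with B

No direct left recursion found.

Answer: No direct left recursion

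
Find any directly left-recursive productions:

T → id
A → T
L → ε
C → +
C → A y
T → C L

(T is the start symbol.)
T → id: starts with id
A → T: starts with T
L → ε: starts with ε
C → +: starts with '+'
C → A y: starts with A
T → C L: starts with C

No direct left recursion found.

Answer: No direct left recursion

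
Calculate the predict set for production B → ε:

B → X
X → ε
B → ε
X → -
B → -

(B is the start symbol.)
PREDICT(B → ε) = (FIRST(RHS) \ {ε}) ∪ (FOLLOW(B) if ε ∈ FIRST(RHS), i.e. RHS ⇒* ε)
The right-hand side is ε (FIRST(ε) = { ε }), so the predict set is FOLLOW(B) = { $ }
PREDICT(B → ε) = { $ }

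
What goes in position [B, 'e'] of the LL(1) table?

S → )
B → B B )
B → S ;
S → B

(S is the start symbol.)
Empty (error entry)

To find M[B, 'e'], we find productions for B where 'e' is in the predict set (PREDICT(N → α) = (FIRST(α) \ {ε}) ∪ (FOLLOW(N) if α ⇒* ε)).

Relevant sets:
  FIRST(B) = { ')' }
  FIRST(S) = { ')' }

B → B B ): PREDICT = { ')' }
B → S ;: PREDICT = { ')' }

M[B, 'e'] is empty (no production applies)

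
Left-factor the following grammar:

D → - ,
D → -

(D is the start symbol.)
Left-factoring transforms A → αβ₁ | αβ₂ into A → αA' and A' → β₁ | β₂
(α is the longest common prefix among the alternatives). Repeat until
no nonterminal has two alternatives with a common prefix.

Round 1: D has alternatives sharing prefix '-'. Introduce D': D → - D'
  Add: D' → ,
  Add: D' → ε

No remaining common prefixes — done.

Resulting grammar:
D → - D'
D' → ,
D' → ε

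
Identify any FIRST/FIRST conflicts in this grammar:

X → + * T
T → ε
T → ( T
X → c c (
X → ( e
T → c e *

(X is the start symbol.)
No FIRST/FIRST conflicts.

A FIRST/FIRST conflict occurs when two productions N → α and N → β for the same non-terminal have FIRST(α) ∩ FIRST(β) ≠ ∅ (with ε ∈ FIRST of a nullable right-hand side, so two nullable alternatives also conflict).

Productions for X:
  X → + * T: FIRST = { '+' }
  X → c c (: FIRST = { 'c' }
  X → ( e: FIRST = { '(' }
Productions for T:
  T → ε: FIRST = { ε }
  T → ( T: FIRST = { '(' }
  T → c e *: FIRST = { 'c' }

All alternatives of each non-terminal have pairwise disjoint FIRST sets.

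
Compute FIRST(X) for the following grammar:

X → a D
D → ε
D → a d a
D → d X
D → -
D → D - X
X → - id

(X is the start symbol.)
{ '-', 'a' }

To compute FIRST(X), examine every production with X on the left-hand side, reading each right-hand side left to right until a non-nullable symbol is reached.

From X → a D:
  - a is a terminal: add 'a' and stop
From X → - id:
  - '-' is a terminal: add '-' and stop

Collecting: FIRST(X) = { '-', 'a' }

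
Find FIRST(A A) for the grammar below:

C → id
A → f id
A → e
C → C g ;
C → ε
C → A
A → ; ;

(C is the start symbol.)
{ ';', 'e', 'f' }

FIRST sets of the non-terminals involved (from the grammar, by fixed-point iteration):
  FIRST(A) = { ';', 'e', 'f' }

To compute FIRST(A A), process the symbols left to right:
Symbol A is a non-terminal. Add FIRST(A) \ {ε} = { ';', 'e', 'f' }
A is not nullable (ε ∉ FIRST(A)), so stop here.
FIRST(A A) = { ';', 'e', 'f' }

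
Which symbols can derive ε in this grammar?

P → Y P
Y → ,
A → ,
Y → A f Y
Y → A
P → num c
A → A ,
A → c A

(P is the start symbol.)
None

There are no ε-productions, so no non-terminal can derive ε.
No non-terminals are nullable.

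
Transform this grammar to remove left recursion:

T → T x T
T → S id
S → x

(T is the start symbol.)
T is directly left-recursive. The standard transformation for
  A → A α₁ | ... | A α_m | β₁ | ... | β_n
is
  A  → β₁ A' | ... | β_n A'
  A' → α₁ A' | ... | α_m A' | ε

T → S id becomes T → S id T'
T → T x T becomes T' → x T T'
Add T' → ε

Productions for other non-terminals are unchanged:
  S → x

Resulting grammar:
T → S id T'
T' → x T T'
T' → ε
S → x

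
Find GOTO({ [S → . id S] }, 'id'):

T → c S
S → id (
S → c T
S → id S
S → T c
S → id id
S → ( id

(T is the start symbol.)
GOTO(I, 'id') = CLOSURE({ [A → αX.β] : [A → α.Xβ] ∈ I, X = 'id' })

Items with dot before 'id', with the dot advanced:
  [S → . id S] → [S → id . S]
Closure of the advanced items:
  [S → id . S] has the dot before S: add [S → . id (], [S → . c T], [S → . id S], [S → . T c], [S → . id id], [S → . ( id]
  [S → . T c] has the dot before T: add [T → . c S]

GOTO = { [S → . ( id], [S → . T c], [S → . c T], [S → . id (], [S → . id S], [S → . id id], [S → id . S], [T → . c S] }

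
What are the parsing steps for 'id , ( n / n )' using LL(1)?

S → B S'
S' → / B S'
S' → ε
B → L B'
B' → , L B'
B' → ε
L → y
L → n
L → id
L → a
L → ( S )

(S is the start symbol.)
Stack is shown with the top on the left.

Stack              Input             Action
-------------------------------------------
S $                id , ( n / n ) $  output S → B S'
B S' $             id , ( n / n ) $  output B → L B'
L B' S' $          id , ( n / n ) $  output L → id
id B' S' $         id , ( n / n ) $  match 'id'
B' S' $            , ( n / n ) $     output B' → , L B'
, L B' S' $        , ( n / n ) $     match ','
L B' S' $          ( n / n ) $       output L → ( S )
( S ) B' S' $      ( n / n ) $       match '('
S ) B' S' $        n / n ) $         output S → B S'
B S' ) B' S' $     n / n ) $         output B → L B'
L B' S' ) B' S' $  n / n ) $         output L → n
n B' S' ) B' S' $  n / n ) $         match 'n'
B' S' ) B' S' $    / n ) $           output B' → ε
S' ) B' S' $       / n ) $           output S' → / B S'
/ B S' ) B' S' $   / n ) $           match '/'
B S' ) B' S' $     n ) $             output B → L B'
L B' S' ) B' S' $  n ) $             output L → n
n B' S' ) B' S' $  n ) $             match 'n'
B' S' ) B' S' $    ) $               output B' → ε
S' ) B' S' $       ) $               output S' → ε
) B' S' $          ) $               match ')'
B' S' $            $                 output B' → ε
S' $               $                 output S' → ε
$                  $                 accept

The string is accepted.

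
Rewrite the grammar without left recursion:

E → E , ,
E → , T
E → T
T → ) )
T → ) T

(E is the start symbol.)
E is directly left-recursive. The standard transformation for
  A → A α₁ | ... | A α_m | β₁ | ... | β_n
is
  A  → β₁ A' | ... | β_n A'
  A' → α₁ A' | ... | α_m A' | ε

E → , T becomes E → , T E'
E → T becomes E → T E'
E → E , , becomes E' → , , E'
Add E' → ε

Productions for other non-terminals are unchanged:
  T → ) )
  T → ) T

Resulting grammar:
E → , T E'
E → T E'
E' → , , E'
E' → ε
T → ) )
T → ) T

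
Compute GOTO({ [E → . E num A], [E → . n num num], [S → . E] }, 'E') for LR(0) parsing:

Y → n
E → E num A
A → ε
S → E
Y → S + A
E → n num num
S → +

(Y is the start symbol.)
{ [E → E . num A], [S → E .] }

GOTO(I, 'E') = CLOSURE({ [A → αX.β] : [A → α.Xβ] ∈ I, X = 'E' })

Items with dot before 'E', with the dot advanced:
  [E → . E num A] → [E → E . num A]
  [S → . E] → [S → E .]
Closure adds nothing (no advanced item has the dot before a non-terminal).

GOTO = { [E → E . num A], [S → E .] }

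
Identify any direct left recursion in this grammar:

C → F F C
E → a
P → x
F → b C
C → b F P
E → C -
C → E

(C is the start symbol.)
Direct left recursion occurs when N → N α for some non-terminal N (the right-hand side begins with the left-hand side itself).

C → F F C: starts with F
E → a: starts with a
P → x: starts with x
F → b C: starts with b
C → b F P: starts with b
E → C -: starts with C
C → E: starts with E

No direct left recursion found.

Answer: No direct left recursion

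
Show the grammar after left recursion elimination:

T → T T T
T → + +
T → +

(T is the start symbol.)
T → + + T'
T → + T'
T' → T T T'
T' → ε

T is directly left-recursive. The standard transformation for
  A → A α₁ | ... | A α_m | β₁ | ... | β_n
is
  A  → β₁ A' | ... | β_n A'
  A' → α₁ A' | ... | α_m A' | ε

T → + + becomes T → + + T'
T → + becomes T → + T'
T → T T T becomes T' → T T T'
Add T' → ε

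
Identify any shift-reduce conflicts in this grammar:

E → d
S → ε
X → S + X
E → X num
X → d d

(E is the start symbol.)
A shift-reduce conflict occurs when an LR(0) state has both:
  - a complete (reduce) item [A → α .] (dot at the end), and
  - a shift item [B → β . c γ] (dot before a terminal).

Augment with E' → E and build the canonical LR(0) collection (I0 = CLOSURE({[E' → . E]}), then GOTO on every symbol after a dot until no new states appear). It has 10 states:
  I0: { [E → . X num], [E → . d], [E' → . E], [S → .], [X → . S + X], [X → . d d] }  — shift, reduce
  I1: { [E' → E .] }  — accept
  I2: { [X → S . + X] }  — shift
  I3: { [E → X . num] }  — shift
  I4: { [E → d .], [X → d . d] }  — shift, reduce
  I5: { [X → d d .] }  — reduce
  I6: { [E → X num .] }  — reduce
  I7: { [S → .], [X → . S + X], [X → . d d], [X → S + . X] }  — shift, reduce
  I8: { [X → S + X .] }  — reduce
  I9: { [X → d . d] }  — shift

I0 contains reduce item [S → .] and shift items [E → . d], [X → . d d] — shift-reduce conflict.
I4 contains reduce item [E → d .] and shift item [X → d . d] — shift-reduce conflict.
I7 contains reduce item [S → .] and shift item [X → . d d] — shift-reduce conflict.

Answer: Yes — I0: [S → .] vs [E → . d]; I4: [E → d .] vs [X → d . d]; I7: [S → .] vs [X → . d d]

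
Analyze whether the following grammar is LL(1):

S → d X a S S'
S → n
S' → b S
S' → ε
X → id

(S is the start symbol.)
No. Predict set conflict for S': { 'b' }

A grammar is LL(1) if for each non-terminal N with multiple productions, the predict sets of those productions are pairwise disjoint, where PREDICT(N → α) = (FIRST(α) \ {ε}) ∪ (FOLLOW(N) if α ⇒* ε).

Relevant sets:
  FOLLOW(S') = { $, 'b' }

For S:
  PREDICT(S → d X a S S') = { 'd' }
  PREDICT(S → n) = { 'n' }
For S':
  PREDICT(S' → b S) = { 'b' }
  PREDICT(S' → ε) = { $, 'b' }
X has a single production, so nothing to check there.

Conflict found: Predict set conflict for S': { 'b' }
The grammar is NOT LL(1).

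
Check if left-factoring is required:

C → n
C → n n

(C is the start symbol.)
Yes, C has productions with common prefix 'n'

Left-factoring is needed when two productions for the same non-terminal
share a common prefix on the right-hand side.

Productions for C:
  C → n
  C → n n

Found common prefix 'n' in productions for C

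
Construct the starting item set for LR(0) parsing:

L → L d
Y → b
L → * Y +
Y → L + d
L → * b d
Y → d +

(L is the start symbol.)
First, augment the grammar with L' → L
I₀ = CLOSURE({ [L' → . L] }):
  [L' → . L] has the dot before L: add [L → . L d], [L → . * Y +], [L → . * b d]
No further items can be added.

I₀ = { [L → . * Y +], [L → . * b d], [L → . L d], [L' → . L] }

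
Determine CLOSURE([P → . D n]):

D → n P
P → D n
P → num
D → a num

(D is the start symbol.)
{ [D → . a num], [D → . n P], [P → . D n] }

To compute CLOSURE, for each item [A → α.Bβ] where B is a non-terminal, add [B → .γ] for all productions B → γ; repeat for the newly added items until nothing changes.

Start with: [P → . D n]
  [P → . D n] has the dot before D: add [D → . n P], [D → . a num]
No further items can be added.

CLOSURE = { [D → . a num], [D → . n P], [P → . D n] }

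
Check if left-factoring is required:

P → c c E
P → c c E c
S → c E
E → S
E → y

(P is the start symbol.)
Left-factoring is needed when two productions for the same non-terminal
share a common prefix on the right-hand side.

Productions for P:
  P → c c E
  P → c c E c
Productions for E:
  E → S
  E → y

Found common prefix 'c c E' in productions for P

Answer: Yes, P has productions with common prefix 'c c E'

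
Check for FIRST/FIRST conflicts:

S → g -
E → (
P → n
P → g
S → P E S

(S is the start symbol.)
A FIRST/FIRST conflict occurs when two productions N → α and N → β for the same non-terminal have FIRST(α) ∩ FIRST(β) ≠ ∅ (with ε ∈ FIRST of a nullable right-hand side, so two nullable alternatives also conflict).

FIRST sets of the non-terminals at (or reachable through a nullable prefix from) the front of some alternative:
  FIRST(P) = { 'g', 'n' }

Productions for S:
  S → g -: FIRST = { 'g' }
  S → P E S: FIRST = { 'g', 'n' }
Productions for P:
  P → n: FIRST = { 'n' }
  P → g: FIRST = { 'g' }
E has only one production, so no FIRST/FIRST conflict is possible there.

Conflict for S: S → g - and S → P E S
  Overlap: { 'g' }

Answer: Yes. S → g '-' / S → P E S on { 'g' }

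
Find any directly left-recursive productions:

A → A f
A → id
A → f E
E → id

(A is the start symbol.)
Direct left recursion occurs when N → N α for some non-terminal N (the right-hand side begins with the left-hand side itself).

A → A f: LEFT RECURSIVE (starts with A)
A → id: starts with id
A → f E: starts with f
E → id: starts with id

The grammar has direct left recursion on: A.

Answer: Yes, A is left-recursive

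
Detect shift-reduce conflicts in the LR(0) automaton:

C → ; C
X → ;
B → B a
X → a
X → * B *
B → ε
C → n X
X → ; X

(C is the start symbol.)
Yes — I5: [X → ; .] vs [X → . * B *]

A shift-reduce conflict occurs when an LR(0) state has both:
  - a complete (reduce) item [A → α .] (dot at the end), and
  - a shift item [B → β . c γ] (dot before a terminal).

Augment with C' → C and build the canonical LR(0) collection (I0 = CLOSURE({[C' → . C]}), then GOTO on every symbol after a dot until no new states appear). It has 13 states:
  I0: { [C → . ; C], [C → . n X], [C' → . C] }  — shift
  I1: { [C → . ; C], [C → . n X], [C → ; . C] }  — shift
  I2: { [C' → C .] }  — accept
  I3: { [C → n . X], [X → . * B *], [X → . ; X], [X → . ;], [X → . a] }  — shift
  I4: { [B → . B a], [B → .], [X → * . B *] }  — reduce
  I5: { [X → . * B *], [X → . ; X], [X → . ;], [X → . a], [X → ; . X], [X → ; .] }  — shift, reduce
  I6: { [C → n X .] }  — reduce
  I7: { [X → a .] }  — reduce
  I8: { [X → ; X .] }  — reduce
  I9: { [B → B . a], [X → * B . *] }  — shift
  I10: { [X → * B * .] }  — reduce
  I11: { [B → B a .] }  — reduce
  I12: { [C → ; C .] }  — reduce

I5 contains reduce item [X → ; .] and shift items [X → . * B *], [X → . ;], [X → . ; X], [X → . a] — shift-reduce conflict.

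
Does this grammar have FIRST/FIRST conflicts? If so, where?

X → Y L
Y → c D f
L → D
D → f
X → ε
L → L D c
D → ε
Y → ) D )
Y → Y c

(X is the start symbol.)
A FIRST/FIRST conflict occurs when two productions N → α and N → β for the same non-terminal have FIRST(α) ∩ FIRST(β) ≠ ∅ (with ε ∈ FIRST of a nullable right-hand side, so two nullable alternatives also conflict).

FIRST sets of the non-terminals at (or reachable through a nullable prefix from) the front of some alternative:
  FIRST(Y) = { ')', 'c' }
  FIRST(D) = { 'f', ε }
  FIRST(L) = { 'c', 'f', ε }

Productions for X:
  X → Y L: FIRST = { ')', 'c' }
  X → ε: FIRST = { ε }
Productions for Y:
  Y → c D f: FIRST = { 'c' }
  Y → ) D ): FIRST = { ')' }
  Y → Y c: FIRST = { ')', 'c' }
Productions for L:
  L → D: FIRST = { 'f', ε }
  L → L D c: FIRST = { 'c', 'f' }
Productions for D:
  D → f: FIRST = { 'f' }
  D → ε: FIRST = { ε }

Conflict for Y: Y → c D f and Y → Y c
  Overlap: { 'c' }
Conflict for Y: Y → ) D ) and Y → Y c
  Overlap: { ')' }
Conflict for L: L → D and L → L D c
  Overlap: { 'f' }

Answer: Yes. Y → c D f / Y → Y c on { 'c' }; Y → ')' D ')' / Y → Y c on { ')' }; L → D / L → L D c on { 'f' }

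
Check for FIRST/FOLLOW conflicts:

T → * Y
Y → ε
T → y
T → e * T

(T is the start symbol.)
No FIRST/FOLLOW conflicts.

Nullable non-terminals: Y.
Y has a nullable alternative but only one production, so nothing to check.

T has no nullable alternative, so no FIRST/FOLLOW check is needed there.

No FIRST/FOLLOW conflicts found.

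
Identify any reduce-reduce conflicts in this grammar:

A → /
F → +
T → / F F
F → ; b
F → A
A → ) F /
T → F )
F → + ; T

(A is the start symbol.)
A reduce-reduce conflict occurs when an LR(0) state has two complete items [A → α .] and [B → β .] — both call for a reduction, and with no lookahead the parser cannot choose between them.

Augment with A' → A and build the canonical LR(0) collection (I0 = CLOSURE({[A' → . A]}), then GOTO on every symbol after a dot until no new states appear). It has 17 states:
  I0: { [A → . ) F /], [A → . /], [A' → . A] }  — shift
  I1: { [A → ) . F /], [A → . ) F /], [A → . /], [F → . + ; T], [F → . +], [F → . ; b], [F → . A] }  — shift
  I2: { [A → / .] }  — reduce
  I3: { [A' → A .] }  — accept
  I4: { [F → + . ; T], [F → + .] }  — shift, reduce
  I5: { [F → ; . b] }  — shift
  I6: { [F → A .] }  — reduce
  I7: { [A → ) F . /] }  — shift
  I8: { [A → ) F / .] }  — reduce
  I9: { [F → ; b .] }  — reduce
  I10: { [A → . ) F /], [A → . /], [F → + ; . T], [F → . + ; T], [F → . +], [F → . ; b], [F → . A], [T → . / F F], [T → . F )] }  — shift
  I11: { [A → . ) F /], [A → . /], [A → / .], [F → . + ; T], [F → . +], [F → . ; b], [F → . A], [T → / . F F] }  — shift, reduce
  I12: { [T → F . )] }  — shift
  I13: { [F → + ; T .] }  — reduce
  I14: { [T → F ) .] }  — reduce
  I15: { [A → . ) F /], [A → . /], [F → . + ; T], [F → . +], [F → . ; b], [F → . A], [T → / F . F] }  — shift
  I16: { [T → / F F .] }  — reduce

No state contains more than one complete item.

Answer: No reduce-reduce conflicts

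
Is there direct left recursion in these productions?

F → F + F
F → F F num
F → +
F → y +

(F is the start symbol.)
Direct left recursion occurs when N → N α for some non-terminal N (the right-hand side begins with the left-hand side itself).

F → F + F: LEFT RECURSIVE (starts with F)
F → F F num: LEFT RECURSIVE (starts with F)
F → +: starts with '+'
F → y +: starts with y

The grammar has direct left recursion on: F.

Answer: Yes, F is left-recursive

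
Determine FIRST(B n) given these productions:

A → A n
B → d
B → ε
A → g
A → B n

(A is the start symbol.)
{ 'd', 'n' }

FIRST sets of the non-terminals involved (from the grammar, by fixed-point iteration):
  FIRST(B) = { 'd', ε }

To compute FIRST(B n), process the symbols left to right:
Symbol B is a non-terminal. Add FIRST(B) \ {ε} = { 'd' }
B is nullable (ε ∈ FIRST(B)), continue to the next symbol.
Symbol n is a terminal. Add 'n' and stop.
FIRST(B n) = { 'd', 'n' }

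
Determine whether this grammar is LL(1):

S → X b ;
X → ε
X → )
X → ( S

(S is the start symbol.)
A grammar is LL(1) if for each non-terminal N with multiple productions, the predict sets of those productions are pairwise disjoint, where PREDICT(N → α) = (FIRST(α) \ {ε}) ∪ (FOLLOW(N) if α ⇒* ε).

Relevant sets:
  FOLLOW(X) = { 'b' }

For X:
  PREDICT(X → ε) = { 'b' }
  PREDICT(X → ')') = { ')' }
  PREDICT(X → '(' S) = { '(' }
S has a single production, so nothing to check there.

All predict sets are disjoint. The grammar IS LL(1).

Answer: Yes, the grammar is LL(1).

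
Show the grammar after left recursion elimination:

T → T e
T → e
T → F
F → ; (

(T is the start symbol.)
T → e T'
T → F T'
T' → e T'
T' → ε
F → ; (

T is directly left-recursive. The standard transformation for
  A → A α₁ | ... | A α_m | β₁ | ... | β_n
is
  A  → β₁ A' | ... | β_n A'
  A' → α₁ A' | ... | α_m A' | ε

T → e becomes T → e T'
T → F becomes T → F T'
T → T e becomes T' → e T'
Add T' → ε

Productions for other non-terminals are unchanged:
  F → ; (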